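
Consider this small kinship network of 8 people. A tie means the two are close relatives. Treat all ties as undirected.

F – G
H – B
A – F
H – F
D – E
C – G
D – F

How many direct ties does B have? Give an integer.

B is directly tied to H. That is 1 neighbor, so the degree of B is 1.

1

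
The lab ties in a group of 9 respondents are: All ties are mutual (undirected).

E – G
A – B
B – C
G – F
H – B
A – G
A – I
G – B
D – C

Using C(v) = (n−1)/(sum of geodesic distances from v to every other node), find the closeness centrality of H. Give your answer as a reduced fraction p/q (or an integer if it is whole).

8/19

Distances from H: A:2, B:1, C:2, D:3, E:3, F:3, G:2, I:3. Sum = 19.
n = 9, so closeness = 8/19.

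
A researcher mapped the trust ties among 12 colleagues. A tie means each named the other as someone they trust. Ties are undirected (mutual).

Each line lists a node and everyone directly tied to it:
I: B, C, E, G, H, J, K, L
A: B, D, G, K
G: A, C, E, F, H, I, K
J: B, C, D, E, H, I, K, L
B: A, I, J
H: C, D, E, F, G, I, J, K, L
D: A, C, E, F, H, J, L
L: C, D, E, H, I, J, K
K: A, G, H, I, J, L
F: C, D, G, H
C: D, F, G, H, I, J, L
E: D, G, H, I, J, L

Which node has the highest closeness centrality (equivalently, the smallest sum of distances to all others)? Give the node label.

H

Farness (sum of distances to all others) for each node — A:18, B:20, C:15, D:15, E:16, F:19, G:15, H:13, I:14, J:14, K:16, L:15.
The smallest farness is 13, for H, so H has the highest closeness.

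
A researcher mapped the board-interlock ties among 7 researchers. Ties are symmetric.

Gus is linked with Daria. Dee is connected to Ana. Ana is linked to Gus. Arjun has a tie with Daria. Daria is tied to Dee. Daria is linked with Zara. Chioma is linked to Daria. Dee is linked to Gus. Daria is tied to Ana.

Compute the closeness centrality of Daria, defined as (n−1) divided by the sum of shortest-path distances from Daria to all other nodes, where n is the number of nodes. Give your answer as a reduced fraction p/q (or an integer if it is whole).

Distances from Daria: Ana:1, Arjun:1, Chioma:1, Dee:1, Gus:1, Zara:1. Sum = 6.
n = 7, so closeness = 6/6 = 1.

1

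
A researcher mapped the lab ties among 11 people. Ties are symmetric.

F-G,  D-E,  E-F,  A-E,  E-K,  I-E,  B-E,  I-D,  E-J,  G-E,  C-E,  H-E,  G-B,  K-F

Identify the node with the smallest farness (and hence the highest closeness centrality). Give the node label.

E

Farness (sum of distances to all others) for each node — A:19, B:18, C:19, D:18, E:10, F:17, G:17, H:19, I:18, J:19, K:18.
The smallest farness is 10, for E, so E has the highest closeness.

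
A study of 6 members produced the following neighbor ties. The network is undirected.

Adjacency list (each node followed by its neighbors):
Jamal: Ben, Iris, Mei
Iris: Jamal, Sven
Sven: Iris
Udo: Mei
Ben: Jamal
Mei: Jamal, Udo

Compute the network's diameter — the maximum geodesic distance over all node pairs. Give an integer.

4

Eccentricity of each node (its greatest distance to any other): Ben:3, Iris:3, Jamal:2, Mei:3, Sven:4, Udo:4.
The maximum eccentricity is 4, realized for instance by the pair Udo–Sven via Udo – Mei – Jamal – Iris – Sven. So the diameter is 4.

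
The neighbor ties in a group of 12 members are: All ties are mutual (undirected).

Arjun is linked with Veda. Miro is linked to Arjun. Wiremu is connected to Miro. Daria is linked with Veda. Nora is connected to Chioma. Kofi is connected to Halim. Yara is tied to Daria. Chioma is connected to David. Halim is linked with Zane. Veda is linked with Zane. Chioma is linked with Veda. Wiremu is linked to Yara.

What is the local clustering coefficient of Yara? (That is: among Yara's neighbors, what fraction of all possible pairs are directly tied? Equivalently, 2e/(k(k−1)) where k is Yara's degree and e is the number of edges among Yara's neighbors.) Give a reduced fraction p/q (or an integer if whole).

0

Yara's neighbors: Daria and Wiremu (k = 2).
Possible neighbor pairs: C(2,2) = 1. Edges among them: none → e = 0.
Clustering(Yara) = 0/1.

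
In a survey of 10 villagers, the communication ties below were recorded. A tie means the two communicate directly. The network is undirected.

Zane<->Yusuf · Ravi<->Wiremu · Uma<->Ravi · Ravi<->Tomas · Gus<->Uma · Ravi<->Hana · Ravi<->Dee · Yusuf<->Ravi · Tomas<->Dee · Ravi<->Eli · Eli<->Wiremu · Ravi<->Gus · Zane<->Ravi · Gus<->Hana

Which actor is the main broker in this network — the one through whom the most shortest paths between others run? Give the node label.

Unnormalized betweenness of each node: Dee:0, Eli:0, Gus:1/2, Hana:0, Ravi:61/2, Tomas:0, Uma:0, Wiremu:0, Yusuf:0, Zane:0.
Ravi has the largest value, 61/2, making it the main broker — the node through which the most shortest paths run.

Ravi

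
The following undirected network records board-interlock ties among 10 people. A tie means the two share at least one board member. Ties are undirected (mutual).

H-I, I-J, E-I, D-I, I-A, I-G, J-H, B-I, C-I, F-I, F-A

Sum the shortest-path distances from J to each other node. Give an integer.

Distances from J: A:2, B:2, C:2, D:2, E:2, F:2, G:2, H:1, I:1.
Sum = 2 + 2 + 2 + 2 + 2 + 2 + 2 + 1 + 1 = 16.

16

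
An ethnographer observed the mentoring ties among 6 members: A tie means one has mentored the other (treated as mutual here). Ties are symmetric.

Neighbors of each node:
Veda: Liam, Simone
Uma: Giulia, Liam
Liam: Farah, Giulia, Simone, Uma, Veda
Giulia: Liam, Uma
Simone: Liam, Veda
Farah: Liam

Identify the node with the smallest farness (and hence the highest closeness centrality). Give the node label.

Farness (sum of distances to all others) for each node — Farah:9, Giulia:8, Liam:5, Simone:8, Uma:8, Veda:8.
The smallest farness is 5, for Liam, so Liam has the highest closeness.

Liam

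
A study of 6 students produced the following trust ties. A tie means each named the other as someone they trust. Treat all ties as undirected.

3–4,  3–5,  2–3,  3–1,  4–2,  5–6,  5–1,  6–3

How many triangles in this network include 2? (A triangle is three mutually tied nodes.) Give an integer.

1

2's neighbors: 3 and 4.
Neighbor pairs that are themselves tied: 2–3–4. Each forms one triangle with 2, for 1 in total.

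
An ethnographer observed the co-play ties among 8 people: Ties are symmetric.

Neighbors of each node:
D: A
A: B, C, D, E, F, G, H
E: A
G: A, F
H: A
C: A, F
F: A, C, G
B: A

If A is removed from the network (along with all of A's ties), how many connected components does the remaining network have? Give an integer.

5

Without A, the remaining ties split the others into: {C, F, G}; {E}; {B}; {D}; {H}.
That's 5 separate components.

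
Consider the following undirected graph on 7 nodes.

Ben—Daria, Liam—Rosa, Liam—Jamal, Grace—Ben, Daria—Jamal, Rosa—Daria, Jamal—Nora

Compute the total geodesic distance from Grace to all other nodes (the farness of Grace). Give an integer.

17

Distances from Grace: Ben:1, Daria:2, Jamal:3, Liam:4, Nora:4, Rosa:3.
Sum = 1 + 2 + 3 + 4 + 4 + 3 = 17.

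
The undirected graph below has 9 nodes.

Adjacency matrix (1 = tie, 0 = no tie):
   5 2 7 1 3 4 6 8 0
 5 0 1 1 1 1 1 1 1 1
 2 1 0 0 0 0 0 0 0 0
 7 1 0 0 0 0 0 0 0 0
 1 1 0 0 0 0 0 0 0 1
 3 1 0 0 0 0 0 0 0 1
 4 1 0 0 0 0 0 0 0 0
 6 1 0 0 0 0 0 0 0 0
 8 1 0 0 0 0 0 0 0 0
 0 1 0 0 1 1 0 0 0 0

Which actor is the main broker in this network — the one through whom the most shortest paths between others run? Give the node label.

5

Unnormalized betweenness of each node: 0:1/2, 1:0, 2:0, 3:0, 4:0, 5:51/2, 6:0, 7:0, 8:0.
5 has the largest value, 51/2, making it the main broker — the node through which the most shortest paths run.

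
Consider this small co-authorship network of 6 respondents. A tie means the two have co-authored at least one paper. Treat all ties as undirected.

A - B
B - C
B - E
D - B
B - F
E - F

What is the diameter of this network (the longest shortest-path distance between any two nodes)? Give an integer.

Eccentricity of each node (its greatest distance to any other): A:2, B:1, C:2, D:2, E:2, F:2.
The maximum eccentricity is 2, realized for instance by the pair E–C via E – B – C. So the diameter is 2.

2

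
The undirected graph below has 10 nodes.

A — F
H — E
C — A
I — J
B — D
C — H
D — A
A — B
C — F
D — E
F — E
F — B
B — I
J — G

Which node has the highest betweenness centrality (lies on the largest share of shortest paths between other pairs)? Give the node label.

B

Unnormalized betweenness of each node: A:13/3, B:55/3, C:7/2, D:7/2, E:23/6, F:7, G:0, H:1/2, I:14, J:8.
B has the largest value, 55/3, making it the main broker — the node through which the most shortest paths run.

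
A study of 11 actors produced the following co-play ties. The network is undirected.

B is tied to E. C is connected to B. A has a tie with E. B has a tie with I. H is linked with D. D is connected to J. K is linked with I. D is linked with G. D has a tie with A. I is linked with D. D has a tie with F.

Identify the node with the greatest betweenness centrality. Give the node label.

D

Unnormalized betweenness of each node: A:5, B:11, C:0, D:32, E:2, F:0, G:0, H:0, I:19, J:0, K:0.
D has the largest value, 32, making it the main broker — the node through which the most shortest paths run.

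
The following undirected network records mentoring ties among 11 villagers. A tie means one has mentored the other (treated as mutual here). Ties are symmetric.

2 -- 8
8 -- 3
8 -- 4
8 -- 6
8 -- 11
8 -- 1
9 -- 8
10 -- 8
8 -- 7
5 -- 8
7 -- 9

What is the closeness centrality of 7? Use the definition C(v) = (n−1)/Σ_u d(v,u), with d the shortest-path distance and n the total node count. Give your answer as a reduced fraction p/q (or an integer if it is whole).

Distances from 7: 1:2, 2:2, 3:2, 4:2, 5:2, 6:2, 8:1, 9:1, 10:2, 11:2. Sum = 18.
n = 11, so closeness = 10/18 = 5/9.

5/9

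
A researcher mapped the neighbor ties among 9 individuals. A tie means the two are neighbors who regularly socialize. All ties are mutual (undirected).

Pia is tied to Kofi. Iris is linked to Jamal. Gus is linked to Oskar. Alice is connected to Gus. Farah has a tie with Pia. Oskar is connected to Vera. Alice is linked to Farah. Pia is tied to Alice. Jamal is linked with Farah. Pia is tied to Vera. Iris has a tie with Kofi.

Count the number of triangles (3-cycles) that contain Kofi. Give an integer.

Kofi's neighbors are Iris and Pia, but none of them are tied to each other, so no triangle contains Kofi.

0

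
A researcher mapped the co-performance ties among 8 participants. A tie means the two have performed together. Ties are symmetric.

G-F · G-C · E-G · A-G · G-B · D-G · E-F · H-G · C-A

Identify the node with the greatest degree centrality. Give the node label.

Degrees — A:2, B:1, C:2, D:1, E:2, F:2, G:7, H:1.
The maximum is 7, attained only by G.

G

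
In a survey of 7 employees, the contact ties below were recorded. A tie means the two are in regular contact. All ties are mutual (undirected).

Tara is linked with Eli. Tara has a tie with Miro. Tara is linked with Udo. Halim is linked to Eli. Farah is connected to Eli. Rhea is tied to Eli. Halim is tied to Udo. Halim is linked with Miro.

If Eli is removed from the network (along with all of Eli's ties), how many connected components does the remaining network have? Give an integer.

3

Without Eli, the remaining ties split the others into: {Halim, Miro, Tara, Udo}; {Farah}; {Rhea}.
That's 3 separate components.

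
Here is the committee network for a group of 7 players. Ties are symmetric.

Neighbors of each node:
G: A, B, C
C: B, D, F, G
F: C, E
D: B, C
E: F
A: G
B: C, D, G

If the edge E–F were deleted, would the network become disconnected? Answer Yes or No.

Without the E–F edge there is no alternate route between E and F, so the network disconnects. It is a bridge.

Yes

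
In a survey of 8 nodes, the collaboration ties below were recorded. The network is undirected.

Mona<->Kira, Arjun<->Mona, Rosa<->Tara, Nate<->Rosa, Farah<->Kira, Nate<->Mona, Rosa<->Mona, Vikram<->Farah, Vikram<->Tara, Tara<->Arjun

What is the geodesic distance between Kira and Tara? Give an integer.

3

One shortest route is Kira – Mona – Rosa – Tara, which uses 3 edges, and at distance 2 from Kira we only reach {Arjun, Nate, Rosa, Vikram}, which does not include Tara. So d(Kira,Tara) = 3.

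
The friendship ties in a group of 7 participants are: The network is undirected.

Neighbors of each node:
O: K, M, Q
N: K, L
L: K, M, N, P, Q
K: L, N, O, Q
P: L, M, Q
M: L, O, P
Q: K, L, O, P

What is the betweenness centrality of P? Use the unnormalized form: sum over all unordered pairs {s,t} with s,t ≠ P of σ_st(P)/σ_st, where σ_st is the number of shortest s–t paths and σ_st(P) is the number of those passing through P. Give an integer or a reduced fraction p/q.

1/3

Pairs whose geodesics pass through P — M–Q: 1/3.
All other pairs contribute 0.
Summing the contributions gives betweenness(P) = 1/3.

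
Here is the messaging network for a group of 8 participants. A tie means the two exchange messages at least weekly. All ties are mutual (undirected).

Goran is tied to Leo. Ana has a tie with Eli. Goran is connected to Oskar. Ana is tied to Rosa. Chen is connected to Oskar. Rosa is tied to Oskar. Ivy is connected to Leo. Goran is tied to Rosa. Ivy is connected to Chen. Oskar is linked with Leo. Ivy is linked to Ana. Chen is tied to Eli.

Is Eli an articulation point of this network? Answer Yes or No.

Even without Eli, every remaining node can still reach every other (the residual graph is connected), so Eli is not a cut vertex.

No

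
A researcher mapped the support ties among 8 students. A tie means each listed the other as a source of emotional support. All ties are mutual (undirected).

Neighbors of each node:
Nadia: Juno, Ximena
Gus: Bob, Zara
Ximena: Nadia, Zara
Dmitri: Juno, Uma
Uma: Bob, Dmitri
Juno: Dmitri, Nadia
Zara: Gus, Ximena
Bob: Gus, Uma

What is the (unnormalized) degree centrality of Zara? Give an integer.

Zara is directly tied to Gus and Ximena. That is 2 neighbors, so the degree of Zara is 2.

2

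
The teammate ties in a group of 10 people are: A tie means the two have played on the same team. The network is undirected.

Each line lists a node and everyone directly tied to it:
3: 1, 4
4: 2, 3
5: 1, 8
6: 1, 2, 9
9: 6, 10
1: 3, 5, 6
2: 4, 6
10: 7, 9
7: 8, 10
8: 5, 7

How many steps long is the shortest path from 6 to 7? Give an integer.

3

One shortest route is 6 – 9 – 10 – 7, which uses 3 edges, and at distance 2 from 6 we only reach {3, 4, 5, 10}, which does not include 7. So d(6,7) = 3.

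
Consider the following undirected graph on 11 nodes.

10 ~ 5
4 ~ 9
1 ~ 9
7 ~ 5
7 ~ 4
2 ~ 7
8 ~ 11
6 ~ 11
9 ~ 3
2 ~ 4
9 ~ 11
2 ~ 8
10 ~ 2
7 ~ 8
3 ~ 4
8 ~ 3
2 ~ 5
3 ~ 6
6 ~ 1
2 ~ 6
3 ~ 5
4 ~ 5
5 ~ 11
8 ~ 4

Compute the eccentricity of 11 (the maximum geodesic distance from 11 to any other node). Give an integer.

2

Distances from 11: 1:2, 2:2, 3:2, 4:2, 5:1, 6:1, 7:2, 8:1, 9:1, 10:2.
The largest is 2 (to 2, 3, 7, 4, 10, and 1), so the eccentricity of 11 is 2.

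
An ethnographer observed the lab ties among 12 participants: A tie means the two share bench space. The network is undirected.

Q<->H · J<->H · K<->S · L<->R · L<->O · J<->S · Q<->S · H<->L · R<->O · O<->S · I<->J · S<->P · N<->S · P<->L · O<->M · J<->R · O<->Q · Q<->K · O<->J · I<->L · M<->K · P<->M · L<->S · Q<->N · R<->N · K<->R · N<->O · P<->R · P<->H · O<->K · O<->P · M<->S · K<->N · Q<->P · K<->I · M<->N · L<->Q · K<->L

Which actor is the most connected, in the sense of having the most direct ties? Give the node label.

O

Degrees — H:4, I:3, J:5, K:8, L:8, M:5, N:6, O:9, P:7, Q:7, R:6, S:8.
The maximum is 9, attained only by O.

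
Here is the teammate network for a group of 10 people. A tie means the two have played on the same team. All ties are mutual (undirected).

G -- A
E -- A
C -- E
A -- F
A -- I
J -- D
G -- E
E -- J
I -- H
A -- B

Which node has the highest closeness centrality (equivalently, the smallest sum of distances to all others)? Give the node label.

A

Farness (sum of distances to all others) for each node — A:14, B:22, C:23, D:29, E:15, F:22, G:18, H:28, I:20, J:21.
The smallest farness is 14, for A, so A has the highest closeness.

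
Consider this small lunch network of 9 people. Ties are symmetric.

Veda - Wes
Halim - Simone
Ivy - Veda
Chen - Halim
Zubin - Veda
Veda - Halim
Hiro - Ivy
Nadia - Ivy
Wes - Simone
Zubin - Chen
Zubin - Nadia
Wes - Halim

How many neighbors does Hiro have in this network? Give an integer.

1

Hiro is directly tied to Ivy. That is 1 neighbor, so the degree of Hiro is 1.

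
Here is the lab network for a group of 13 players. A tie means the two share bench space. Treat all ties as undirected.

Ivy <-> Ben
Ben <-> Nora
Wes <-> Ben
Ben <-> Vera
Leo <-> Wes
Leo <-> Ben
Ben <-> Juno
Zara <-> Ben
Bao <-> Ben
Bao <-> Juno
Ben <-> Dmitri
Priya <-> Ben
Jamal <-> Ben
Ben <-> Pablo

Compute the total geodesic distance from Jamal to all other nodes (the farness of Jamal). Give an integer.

23

Distances from Jamal: Bao:2, Ben:1, Dmitri:2, Ivy:2, Juno:2, Leo:2, Nora:2, Pablo:2, Priya:2, Vera:2, Wes:2, Zara:2.
Sum = 2 + 1 + 2 + 2 + 2 + 2 + 2 + 2 + 2 + 2 + 2 + 2 = 23.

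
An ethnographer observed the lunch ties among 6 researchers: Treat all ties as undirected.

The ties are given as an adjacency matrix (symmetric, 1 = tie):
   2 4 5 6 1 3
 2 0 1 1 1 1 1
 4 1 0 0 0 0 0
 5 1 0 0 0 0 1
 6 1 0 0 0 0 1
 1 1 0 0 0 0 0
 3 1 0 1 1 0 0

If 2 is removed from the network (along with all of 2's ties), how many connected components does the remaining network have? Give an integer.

3

Without 2, the remaining ties split the others into: {4}; {3, 5, 6}; {1}.
That's 3 separate components.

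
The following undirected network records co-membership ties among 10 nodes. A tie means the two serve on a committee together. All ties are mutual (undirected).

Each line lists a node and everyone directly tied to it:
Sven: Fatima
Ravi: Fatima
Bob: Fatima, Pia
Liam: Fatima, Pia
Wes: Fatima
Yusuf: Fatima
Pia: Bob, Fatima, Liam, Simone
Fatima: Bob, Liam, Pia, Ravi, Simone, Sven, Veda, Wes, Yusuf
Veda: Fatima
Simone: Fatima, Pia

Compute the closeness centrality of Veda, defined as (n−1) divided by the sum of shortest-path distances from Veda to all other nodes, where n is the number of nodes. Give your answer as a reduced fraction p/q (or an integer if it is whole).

Distances from Veda: Bob:2, Fatima:1, Liam:2, Pia:2, Ravi:2, Simone:2, Sven:2, Wes:2, Yusuf:2. Sum = 17.
n = 10, so closeness = 9/17.

9/17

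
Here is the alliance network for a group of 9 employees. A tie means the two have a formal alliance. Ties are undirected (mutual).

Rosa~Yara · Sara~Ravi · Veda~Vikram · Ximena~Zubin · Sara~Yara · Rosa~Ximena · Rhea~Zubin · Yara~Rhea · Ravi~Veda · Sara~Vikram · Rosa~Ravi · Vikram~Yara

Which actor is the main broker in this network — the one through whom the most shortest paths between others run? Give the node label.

Yara

Unnormalized betweenness of each node: Ravi:4, Rhea:7/2, Rosa:15/2, Sara:3/2, Veda:1/2, Vikram:3, Ximena:5/2, Yara:21/2, Zubin:1.
Yara has the largest value, 21/2, making it the main broker — the node through which the most shortest paths run.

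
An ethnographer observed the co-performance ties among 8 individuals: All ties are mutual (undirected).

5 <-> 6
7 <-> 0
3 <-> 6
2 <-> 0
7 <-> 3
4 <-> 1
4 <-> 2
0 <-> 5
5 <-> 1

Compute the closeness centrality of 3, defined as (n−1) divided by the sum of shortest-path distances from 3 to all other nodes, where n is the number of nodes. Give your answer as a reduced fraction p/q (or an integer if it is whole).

Distances from 3: 0:2, 1:3, 2:3, 4:4, 5:2, 6:1, 7:1. Sum = 16.
n = 8, so closeness = 7/16.

7/16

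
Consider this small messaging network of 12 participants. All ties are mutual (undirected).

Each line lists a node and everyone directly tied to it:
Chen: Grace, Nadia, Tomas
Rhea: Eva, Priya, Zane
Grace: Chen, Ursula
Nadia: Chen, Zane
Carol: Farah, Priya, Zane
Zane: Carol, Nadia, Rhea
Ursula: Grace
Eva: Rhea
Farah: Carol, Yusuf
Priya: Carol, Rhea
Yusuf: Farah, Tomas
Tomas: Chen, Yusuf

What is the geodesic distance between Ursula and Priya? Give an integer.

6

One shortest route is Ursula – Grace – Chen – Nadia – Zane – Rhea – Priya, which uses 6 edges, and at distance 5 from Ursula we only reach {Carol, Farah, Rhea}, which does not include Priya. So d(Ursula,Priya) = 6.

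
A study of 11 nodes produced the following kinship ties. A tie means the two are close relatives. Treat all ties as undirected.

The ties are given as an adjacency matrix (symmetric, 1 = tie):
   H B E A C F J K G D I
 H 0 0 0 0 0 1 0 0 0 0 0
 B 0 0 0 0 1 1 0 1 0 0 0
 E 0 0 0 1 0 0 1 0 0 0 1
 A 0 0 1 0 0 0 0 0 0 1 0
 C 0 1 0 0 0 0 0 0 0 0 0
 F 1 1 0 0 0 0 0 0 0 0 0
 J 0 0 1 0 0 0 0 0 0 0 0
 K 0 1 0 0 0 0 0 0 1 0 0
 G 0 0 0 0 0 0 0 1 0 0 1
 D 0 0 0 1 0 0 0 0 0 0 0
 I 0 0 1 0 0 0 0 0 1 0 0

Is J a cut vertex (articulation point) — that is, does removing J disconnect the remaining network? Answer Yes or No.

No

Even without J, every remaining node can still reach every other (the residual graph is connected), so J is not a cut vertex.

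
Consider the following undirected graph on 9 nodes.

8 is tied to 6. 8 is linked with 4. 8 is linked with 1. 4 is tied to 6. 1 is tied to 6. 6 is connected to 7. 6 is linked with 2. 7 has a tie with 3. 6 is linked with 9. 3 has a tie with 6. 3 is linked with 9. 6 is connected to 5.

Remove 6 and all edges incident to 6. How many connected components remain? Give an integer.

4

Without 6, the remaining ties split the others into: {3, 7, 9}; {1, 4, 8}; {5}; {2}.
That's 4 separate components.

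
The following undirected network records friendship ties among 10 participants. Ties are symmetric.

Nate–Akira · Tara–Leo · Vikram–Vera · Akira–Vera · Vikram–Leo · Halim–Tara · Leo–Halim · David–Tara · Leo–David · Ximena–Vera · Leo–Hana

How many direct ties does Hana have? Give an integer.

Hana is directly tied to Leo. That is 1 neighbor, so the degree of Hana is 1.

1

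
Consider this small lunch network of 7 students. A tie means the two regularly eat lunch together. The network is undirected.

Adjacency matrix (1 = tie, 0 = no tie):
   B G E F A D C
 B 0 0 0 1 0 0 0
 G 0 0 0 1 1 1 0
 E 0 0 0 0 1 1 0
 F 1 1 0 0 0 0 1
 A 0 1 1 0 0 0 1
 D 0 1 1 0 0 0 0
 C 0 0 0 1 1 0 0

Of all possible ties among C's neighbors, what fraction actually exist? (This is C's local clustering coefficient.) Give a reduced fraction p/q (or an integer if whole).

0

C's neighbors: A and F (k = 2).
Possible neighbor pairs: C(2,2) = 1. Edges among them: none → e = 0.
Clustering(C) = 0/1.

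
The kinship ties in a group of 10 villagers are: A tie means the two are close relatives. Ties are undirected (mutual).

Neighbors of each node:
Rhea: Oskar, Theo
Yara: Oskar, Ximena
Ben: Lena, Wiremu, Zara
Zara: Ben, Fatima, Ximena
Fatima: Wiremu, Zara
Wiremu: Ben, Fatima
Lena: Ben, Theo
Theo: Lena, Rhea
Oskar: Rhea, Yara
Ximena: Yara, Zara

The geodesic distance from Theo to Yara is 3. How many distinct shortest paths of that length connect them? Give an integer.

1

The shortest distance is 3, and the only length-3 path is Theo–Rhea–Oskar–Yara. So there is exactly 1 shortest path.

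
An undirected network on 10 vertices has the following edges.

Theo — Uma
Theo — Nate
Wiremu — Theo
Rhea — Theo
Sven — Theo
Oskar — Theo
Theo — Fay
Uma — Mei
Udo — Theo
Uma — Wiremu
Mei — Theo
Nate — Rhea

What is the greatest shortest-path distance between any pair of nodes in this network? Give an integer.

Eccentricity of each node (its greatest distance to any other): Fay:2, Mei:2, Nate:2, Oskar:2, Rhea:2, Sven:2, Theo:1, Udo:2, Uma:2, Wiremu:2.
The maximum eccentricity is 2, realized for instance by the pair Oskar–Uma via Oskar – Theo – Uma. So the diameter is 2.

2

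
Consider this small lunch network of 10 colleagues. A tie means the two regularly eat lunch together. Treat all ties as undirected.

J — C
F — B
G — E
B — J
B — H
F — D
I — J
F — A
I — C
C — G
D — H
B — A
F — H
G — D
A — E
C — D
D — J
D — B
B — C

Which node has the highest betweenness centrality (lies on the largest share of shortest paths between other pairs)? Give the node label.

Unnormalized betweenness of each node: A:3, B:23/3, C:35/6, D:20/3, E:1, F:4/3, G:4, H:0, I:0, J:5/2.
B has the largest value, 23/3, making it the main broker — the node through which the most shortest paths run.

B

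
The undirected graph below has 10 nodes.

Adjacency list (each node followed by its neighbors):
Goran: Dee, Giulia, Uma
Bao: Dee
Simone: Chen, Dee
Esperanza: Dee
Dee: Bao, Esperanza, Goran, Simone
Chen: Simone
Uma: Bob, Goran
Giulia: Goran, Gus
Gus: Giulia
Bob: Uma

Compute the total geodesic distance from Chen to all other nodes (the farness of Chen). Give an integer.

Distances from Chen: Bao:3, Bob:5, Dee:2, Esperanza:3, Giulia:4, Goran:3, Gus:5, Simone:1, Uma:4.
Sum = 3 + 5 + 2 + 3 + 4 + 3 + 5 + 1 + 4 = 30.

30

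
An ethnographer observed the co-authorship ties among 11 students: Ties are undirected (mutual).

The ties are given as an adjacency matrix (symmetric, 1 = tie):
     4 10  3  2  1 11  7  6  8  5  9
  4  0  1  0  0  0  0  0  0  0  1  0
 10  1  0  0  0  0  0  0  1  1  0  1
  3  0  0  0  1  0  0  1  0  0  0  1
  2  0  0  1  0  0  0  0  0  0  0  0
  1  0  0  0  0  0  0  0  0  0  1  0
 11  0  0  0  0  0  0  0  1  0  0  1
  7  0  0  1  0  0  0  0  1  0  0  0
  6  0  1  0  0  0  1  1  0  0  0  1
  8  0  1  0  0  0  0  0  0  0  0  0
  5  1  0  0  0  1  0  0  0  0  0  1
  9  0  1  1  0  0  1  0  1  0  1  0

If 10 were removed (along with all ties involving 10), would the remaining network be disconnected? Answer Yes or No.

Yes

Removing 10 leaves {1, 2, 3, 4, 5, 6, 7, 9, and 11} with no path to {8}, so the network splits into 2 components. 10 is a cut vertex.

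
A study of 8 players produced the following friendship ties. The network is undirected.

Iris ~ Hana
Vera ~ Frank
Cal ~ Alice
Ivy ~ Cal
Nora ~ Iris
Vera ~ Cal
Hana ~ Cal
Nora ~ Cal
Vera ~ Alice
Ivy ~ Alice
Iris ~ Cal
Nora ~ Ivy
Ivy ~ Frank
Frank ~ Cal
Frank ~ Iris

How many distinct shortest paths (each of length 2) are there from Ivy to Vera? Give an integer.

The shortest distance is 2. The length-2 paths are: Ivy–Frank–Vera; Ivy–Alice–Vera; Ivy–Cal–Vera.
That gives 3 distinct shortest paths.

3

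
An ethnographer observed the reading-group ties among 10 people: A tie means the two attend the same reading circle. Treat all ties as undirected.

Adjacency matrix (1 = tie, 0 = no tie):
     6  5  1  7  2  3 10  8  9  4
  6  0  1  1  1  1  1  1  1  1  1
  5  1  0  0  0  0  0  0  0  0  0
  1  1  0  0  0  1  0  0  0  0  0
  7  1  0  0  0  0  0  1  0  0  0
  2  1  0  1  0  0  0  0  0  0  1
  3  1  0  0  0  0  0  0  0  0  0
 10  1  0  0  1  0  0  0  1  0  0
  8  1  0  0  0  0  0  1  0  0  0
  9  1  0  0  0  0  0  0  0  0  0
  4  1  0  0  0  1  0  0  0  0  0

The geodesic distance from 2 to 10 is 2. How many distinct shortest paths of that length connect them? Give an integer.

1

The shortest distance is 2, and the only length-2 path is 2–6–10. So there is exactly 1 shortest path.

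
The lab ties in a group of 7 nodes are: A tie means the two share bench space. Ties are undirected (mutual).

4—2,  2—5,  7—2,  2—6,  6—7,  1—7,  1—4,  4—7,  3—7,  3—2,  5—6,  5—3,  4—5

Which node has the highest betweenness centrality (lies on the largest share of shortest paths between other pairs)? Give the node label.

Unnormalized betweenness of each node: 1:0, 2:5/4, 3:1/4, 4:7/4, 5:1, 6:1/4, 7:7/2.
7 has the largest value, 7/2, making it the main broker — the node through which the most shortest paths run.

7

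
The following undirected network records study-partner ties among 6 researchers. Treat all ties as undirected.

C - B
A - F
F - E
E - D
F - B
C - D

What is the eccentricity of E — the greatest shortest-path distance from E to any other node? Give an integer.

Distances from E: A:2, B:2, C:2, D:1, F:1.
The largest is 2 (to C, A, and B), so the eccentricity of E is 2.

2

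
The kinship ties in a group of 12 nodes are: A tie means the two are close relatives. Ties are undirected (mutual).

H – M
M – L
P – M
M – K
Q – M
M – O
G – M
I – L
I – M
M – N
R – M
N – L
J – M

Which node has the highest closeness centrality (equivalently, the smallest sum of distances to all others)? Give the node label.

M

Farness (sum of distances to all others) for each node — G:21, H:21, I:20, J:21, K:21, L:19, M:11, N:20, O:21, P:21, Q:21, R:21.
The smallest farness is 11, for M, so M has the highest closeness.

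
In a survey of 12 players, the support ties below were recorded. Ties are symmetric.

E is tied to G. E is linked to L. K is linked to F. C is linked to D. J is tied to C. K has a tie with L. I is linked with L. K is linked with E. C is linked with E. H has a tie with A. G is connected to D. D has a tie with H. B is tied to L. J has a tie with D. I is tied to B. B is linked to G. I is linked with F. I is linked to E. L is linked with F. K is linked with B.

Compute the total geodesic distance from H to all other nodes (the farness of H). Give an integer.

Distances from H: A:1, B:3, C:2, D:1, E:3, F:5, G:2, I:4, J:2, K:4, L:4.
Sum = 1 + 3 + 2 + 1 + 3 + 5 + 2 + 4 + 2 + 4 + 4 = 31.

31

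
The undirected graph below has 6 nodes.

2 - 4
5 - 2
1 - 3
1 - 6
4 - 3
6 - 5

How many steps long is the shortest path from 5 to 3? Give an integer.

One shortest route is 5 – 6 – 1 – 3, which uses 3 edges, and at distance 2 from 5 we only reach {1, 4}, which does not include 3. So d(5,3) = 3.

3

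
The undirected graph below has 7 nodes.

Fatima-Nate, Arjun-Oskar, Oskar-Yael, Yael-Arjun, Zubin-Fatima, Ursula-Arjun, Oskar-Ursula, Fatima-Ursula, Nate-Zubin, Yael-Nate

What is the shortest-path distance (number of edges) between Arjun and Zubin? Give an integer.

One shortest route is Arjun – Ursula – Fatima – Zubin, which uses 3 edges, and at distance 2 from Arjun we only reach {Fatima, Nate}, which does not include Zubin. So d(Arjun,Zubin) = 3.

3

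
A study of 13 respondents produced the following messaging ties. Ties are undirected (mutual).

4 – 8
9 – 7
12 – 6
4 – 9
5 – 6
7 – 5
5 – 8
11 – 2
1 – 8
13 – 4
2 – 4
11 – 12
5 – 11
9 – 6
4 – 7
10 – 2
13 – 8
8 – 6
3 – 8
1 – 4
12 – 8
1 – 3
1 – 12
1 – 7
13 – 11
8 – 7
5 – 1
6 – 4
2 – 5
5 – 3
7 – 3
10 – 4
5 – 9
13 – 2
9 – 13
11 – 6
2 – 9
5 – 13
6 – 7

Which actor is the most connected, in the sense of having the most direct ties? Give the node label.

Degrees — 1:6, 2:6, 3:4, 4:8, 5:9, 6:7, 7:7, 8:8, 9:6, 10:2, 11:5, 12:4, 13:6.
The maximum is 9, attained only by 5.

5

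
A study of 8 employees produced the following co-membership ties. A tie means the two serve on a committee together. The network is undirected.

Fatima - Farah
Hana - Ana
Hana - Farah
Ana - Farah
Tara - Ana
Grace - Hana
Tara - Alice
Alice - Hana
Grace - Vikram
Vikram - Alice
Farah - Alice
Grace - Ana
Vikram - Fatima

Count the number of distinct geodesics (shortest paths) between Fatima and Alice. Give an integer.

2

The shortest distance is 2. The length-2 paths are: Fatima–Vikram–Alice; Fatima–Farah–Alice.
That gives 2 distinct shortest paths.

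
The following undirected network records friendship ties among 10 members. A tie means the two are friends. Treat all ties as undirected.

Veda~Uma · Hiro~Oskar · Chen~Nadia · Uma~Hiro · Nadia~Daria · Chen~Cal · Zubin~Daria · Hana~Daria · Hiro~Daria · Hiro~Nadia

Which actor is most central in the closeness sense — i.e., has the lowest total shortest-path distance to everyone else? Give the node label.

Farness (sum of distances to all others) for each node — Cal:30, Chen:22, Daria:16, Hana:24, Hiro:15, Nadia:16, Oskar:23, Uma:21, Veda:29, Zubin:24.
The smallest farness is 15, for Hiro, so Hiro has the highest closeness.

Hiro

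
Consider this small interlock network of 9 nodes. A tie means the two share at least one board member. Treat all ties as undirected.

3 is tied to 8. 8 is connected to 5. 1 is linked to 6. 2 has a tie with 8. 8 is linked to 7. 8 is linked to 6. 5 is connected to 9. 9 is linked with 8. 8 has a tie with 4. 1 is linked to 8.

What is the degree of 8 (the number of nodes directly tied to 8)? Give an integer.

8 is directly tied to 1, 2, 3, 4, 5, 6, 7, and 9. That is 8 neighbors, so the degree of 8 is 8.

8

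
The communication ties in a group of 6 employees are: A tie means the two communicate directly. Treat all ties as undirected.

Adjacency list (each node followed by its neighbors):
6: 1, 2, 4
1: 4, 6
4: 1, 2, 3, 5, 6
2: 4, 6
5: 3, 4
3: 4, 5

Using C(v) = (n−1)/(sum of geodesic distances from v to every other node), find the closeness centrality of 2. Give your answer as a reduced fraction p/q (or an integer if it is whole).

5/8

Distances from 2: 1:2, 3:2, 4:1, 5:2, 6:1. Sum = 8.
n = 6, so closeness = 5/8.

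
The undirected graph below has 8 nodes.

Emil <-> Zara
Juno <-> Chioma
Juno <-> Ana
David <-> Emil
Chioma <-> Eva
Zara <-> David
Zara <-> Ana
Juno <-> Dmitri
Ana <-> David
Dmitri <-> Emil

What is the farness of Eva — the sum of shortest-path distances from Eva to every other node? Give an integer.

Distances from Eva: Ana:3, Chioma:1, David:4, Dmitri:3, Emil:4, Juno:2, Zara:4.
Sum = 3 + 1 + 4 + 3 + 4 + 2 + 4 = 21.

21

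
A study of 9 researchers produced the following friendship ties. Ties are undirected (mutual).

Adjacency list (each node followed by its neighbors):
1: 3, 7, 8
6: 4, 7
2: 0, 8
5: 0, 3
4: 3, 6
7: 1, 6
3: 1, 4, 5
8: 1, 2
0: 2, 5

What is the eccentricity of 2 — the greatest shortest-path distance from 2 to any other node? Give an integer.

Distances from 2: 0:1, 1:2, 3:3, 4:4, 5:2, 6:4, 7:3, 8:1.
The largest is 4 (to 6 and 4), so the eccentricity of 2 is 4.

4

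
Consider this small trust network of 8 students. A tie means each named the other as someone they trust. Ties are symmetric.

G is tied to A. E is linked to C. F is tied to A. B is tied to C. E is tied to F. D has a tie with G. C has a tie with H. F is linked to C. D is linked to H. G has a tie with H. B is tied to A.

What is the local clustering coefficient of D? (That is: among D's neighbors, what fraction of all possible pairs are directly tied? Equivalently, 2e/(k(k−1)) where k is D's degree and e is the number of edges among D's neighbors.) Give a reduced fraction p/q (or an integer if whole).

1

D's neighbors: G and H (k = 2).
Possible neighbor pairs: C(2,2) = 1. Edges among them: G–H → e = 1.
Clustering(D) = 1/1.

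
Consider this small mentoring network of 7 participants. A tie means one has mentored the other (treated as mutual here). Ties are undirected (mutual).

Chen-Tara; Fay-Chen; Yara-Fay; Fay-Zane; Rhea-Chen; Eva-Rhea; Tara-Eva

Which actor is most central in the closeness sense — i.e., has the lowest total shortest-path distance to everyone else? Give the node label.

Chen

Farness (sum of distances to all others) for each node — Chen:9, Eva:15, Fay:10, Rhea:12, Tara:12, Yara:15, Zane:15.
The smallest farness is 9, for Chen, so Chen has the highest closeness.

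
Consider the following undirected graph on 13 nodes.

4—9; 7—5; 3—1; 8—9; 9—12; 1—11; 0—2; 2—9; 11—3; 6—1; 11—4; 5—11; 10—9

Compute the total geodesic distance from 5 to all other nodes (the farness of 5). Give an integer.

Distances from 5: 0:5, 1:2, 2:4, 3:2, 4:2, 6:3, 7:1, 8:4, 9:3, 10:4, 11:1, 12:4.
Sum = 5 + 2 + 4 + 2 + 2 + 3 + 1 + 4 + 3 + 4 + 1 + 4 = 35.

35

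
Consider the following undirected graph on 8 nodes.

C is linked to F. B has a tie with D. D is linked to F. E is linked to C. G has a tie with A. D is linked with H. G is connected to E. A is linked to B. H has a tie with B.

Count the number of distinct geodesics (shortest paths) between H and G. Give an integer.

1

The shortest distance is 3, and the only length-3 path is H–B–A–G. So there is exactly 1 shortest path.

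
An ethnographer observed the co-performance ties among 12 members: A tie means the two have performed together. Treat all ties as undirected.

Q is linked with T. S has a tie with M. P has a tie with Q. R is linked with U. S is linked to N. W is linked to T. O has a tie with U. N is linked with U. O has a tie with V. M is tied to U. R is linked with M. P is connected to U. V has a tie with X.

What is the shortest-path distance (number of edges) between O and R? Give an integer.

2

One shortest route is O – U – R, which uses 2 edges, and O and R are not directly tied, so nothing shorter exists. So d(O,R) = 2.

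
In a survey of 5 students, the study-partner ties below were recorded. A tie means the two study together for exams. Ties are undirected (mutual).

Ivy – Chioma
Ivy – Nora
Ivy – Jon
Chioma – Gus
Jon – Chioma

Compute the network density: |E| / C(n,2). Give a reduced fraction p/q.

There are 5 edges and 5 nodes, so the maximum possible is C(5,2) = 10.
Density = 5/10 = 1/2.

1/2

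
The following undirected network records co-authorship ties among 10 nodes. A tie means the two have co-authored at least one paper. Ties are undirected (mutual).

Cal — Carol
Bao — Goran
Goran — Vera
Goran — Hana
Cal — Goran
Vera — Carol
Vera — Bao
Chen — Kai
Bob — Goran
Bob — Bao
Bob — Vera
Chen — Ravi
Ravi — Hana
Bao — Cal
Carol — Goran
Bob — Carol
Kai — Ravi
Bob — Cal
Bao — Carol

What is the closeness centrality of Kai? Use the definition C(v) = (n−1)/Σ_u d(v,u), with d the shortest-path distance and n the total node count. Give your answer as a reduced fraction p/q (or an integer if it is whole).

Distances from Kai: Bao:4, Bob:4, Cal:4, Carol:4, Chen:1, Goran:3, Hana:2, Ravi:1, Vera:4. Sum = 27.
n = 10, so closeness = 9/27 = 1/3.

1/3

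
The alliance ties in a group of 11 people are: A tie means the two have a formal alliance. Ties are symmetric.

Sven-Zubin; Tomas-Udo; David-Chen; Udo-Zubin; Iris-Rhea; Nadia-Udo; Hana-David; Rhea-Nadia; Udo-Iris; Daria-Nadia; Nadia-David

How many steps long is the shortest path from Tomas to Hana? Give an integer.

One shortest route is Tomas – Udo – Nadia – David – Hana, which uses 4 edges, and at distance 3 from Tomas we only reach {Daria, David, Rhea, Sven}, which does not include Hana. So d(Tomas,Hana) = 4.

4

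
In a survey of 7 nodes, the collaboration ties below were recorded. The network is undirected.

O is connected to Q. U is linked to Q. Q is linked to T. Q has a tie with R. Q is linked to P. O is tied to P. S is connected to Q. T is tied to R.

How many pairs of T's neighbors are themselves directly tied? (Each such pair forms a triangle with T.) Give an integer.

T's neighbors: Q and R.
Neighbor pairs that are themselves tied: T–Q–R. Each forms one triangle with T, for 1 in total.

1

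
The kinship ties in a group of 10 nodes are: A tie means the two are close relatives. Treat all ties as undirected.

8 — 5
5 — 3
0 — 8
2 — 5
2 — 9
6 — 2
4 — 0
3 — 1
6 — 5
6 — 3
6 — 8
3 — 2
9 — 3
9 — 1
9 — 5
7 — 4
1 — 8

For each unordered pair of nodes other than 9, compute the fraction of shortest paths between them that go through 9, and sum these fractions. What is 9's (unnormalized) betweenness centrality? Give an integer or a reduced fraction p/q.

5/6

Pairs whose geodesics pass through 9 — 2–1: 1/2; 5–1: 1/3.
All other pairs contribute 0.
Summing the contributions gives betweenness(9) = 5/6.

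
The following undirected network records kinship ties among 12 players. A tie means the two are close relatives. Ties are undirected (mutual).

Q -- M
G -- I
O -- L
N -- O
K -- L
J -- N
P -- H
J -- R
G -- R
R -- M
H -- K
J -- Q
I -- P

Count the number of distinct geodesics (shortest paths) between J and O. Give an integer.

1

The shortest distance is 2, and the only length-2 path is J–N–O. So there is exactly 1 shortest path.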